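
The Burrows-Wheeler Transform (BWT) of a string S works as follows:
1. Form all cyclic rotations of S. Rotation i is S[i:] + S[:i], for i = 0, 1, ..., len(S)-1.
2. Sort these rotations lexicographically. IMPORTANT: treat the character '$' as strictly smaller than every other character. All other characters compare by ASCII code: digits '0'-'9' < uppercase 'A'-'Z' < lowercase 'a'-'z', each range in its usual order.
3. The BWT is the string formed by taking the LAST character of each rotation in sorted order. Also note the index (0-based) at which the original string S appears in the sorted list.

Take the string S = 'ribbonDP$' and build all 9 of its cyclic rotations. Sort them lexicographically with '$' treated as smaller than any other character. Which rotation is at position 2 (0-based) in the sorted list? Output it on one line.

Answer: P$ribbonD

Derivation:
All 9 rotations (rotation i = S[i:]+S[:i]):
  rot[0] = ribbonDP$
  rot[1] = ibbonDP$r
  rot[2] = bbonDP$ri
  rot[3] = bonDP$rib
  rot[4] = onDP$ribb
  rot[5] = nDP$ribbo
  rot[6] = DP$ribbon
  rot[7] = P$ribbonD
  rot[8] = $ribbonDP
Sorted (with $ < everything):
  sorted[0] = $ribbonDP
  sorted[1] = DP$ribbon
  sorted[2] = P$ribbonD
  sorted[3] = bbonDP$ri
  sorted[4] = bonDP$rib
  sorted[5] = ibbonDP$r
  sorted[6] = nDP$ribbo
  sorted[7] = onDP$ribb
  sorted[8] = ribbonDP$
sorted[2] = P$ribbonD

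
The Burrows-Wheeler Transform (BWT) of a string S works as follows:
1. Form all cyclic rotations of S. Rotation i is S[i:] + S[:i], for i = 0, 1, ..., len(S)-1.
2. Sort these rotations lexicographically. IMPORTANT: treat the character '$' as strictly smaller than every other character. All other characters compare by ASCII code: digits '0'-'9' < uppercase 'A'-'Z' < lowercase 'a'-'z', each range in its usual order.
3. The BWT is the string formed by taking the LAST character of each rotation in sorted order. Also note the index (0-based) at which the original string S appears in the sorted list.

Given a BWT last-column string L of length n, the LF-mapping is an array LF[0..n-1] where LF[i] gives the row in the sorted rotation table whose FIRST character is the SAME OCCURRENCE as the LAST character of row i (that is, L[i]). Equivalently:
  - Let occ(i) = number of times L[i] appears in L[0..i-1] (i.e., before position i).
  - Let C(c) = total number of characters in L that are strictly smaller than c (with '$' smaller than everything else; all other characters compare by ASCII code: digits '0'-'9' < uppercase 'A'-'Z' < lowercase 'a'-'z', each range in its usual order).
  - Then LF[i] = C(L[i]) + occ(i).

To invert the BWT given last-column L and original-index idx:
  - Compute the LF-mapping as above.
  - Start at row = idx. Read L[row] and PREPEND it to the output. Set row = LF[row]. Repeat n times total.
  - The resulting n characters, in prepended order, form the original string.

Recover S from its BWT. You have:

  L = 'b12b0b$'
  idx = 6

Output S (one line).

LF mapping: 4 2 3 5 1 6 0
Walk LF starting at row 6, prepending L[row]:
  step 1: row=6, L[6]='$', prepend. Next row=LF[6]=0
  step 2: row=0, L[0]='b', prepend. Next row=LF[0]=4
  step 3: row=4, L[4]='0', prepend. Next row=LF[4]=1
  step 4: row=1, L[1]='1', prepend. Next row=LF[1]=2
  step 5: row=2, L[2]='2', prepend. Next row=LF[2]=3
  step 6: row=3, L[3]='b', prepend. Next row=LF[3]=5
  step 7: row=5, L[5]='b', prepend. Next row=LF[5]=6
Reversed output: bb210b$

Answer: bb210b$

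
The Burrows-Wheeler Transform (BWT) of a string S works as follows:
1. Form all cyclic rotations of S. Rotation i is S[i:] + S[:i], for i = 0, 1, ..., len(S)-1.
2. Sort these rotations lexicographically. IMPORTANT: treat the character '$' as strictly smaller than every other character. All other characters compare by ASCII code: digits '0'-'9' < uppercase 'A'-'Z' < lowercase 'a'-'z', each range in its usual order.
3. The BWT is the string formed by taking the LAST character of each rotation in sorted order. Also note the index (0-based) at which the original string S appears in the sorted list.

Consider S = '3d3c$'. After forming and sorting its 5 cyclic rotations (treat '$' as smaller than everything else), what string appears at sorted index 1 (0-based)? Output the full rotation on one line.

All 5 rotations (rotation i = S[i:]+S[:i]):
  rot[0] = 3d3c$
  rot[1] = d3c$3
  rot[2] = 3c$3d
  rot[3] = c$3d3
  rot[4] = $3d3c
Sorted (with $ < everything):
  sorted[0] = $3d3c
  sorted[1] = 3c$3d
  sorted[2] = 3d3c$
  sorted[3] = c$3d3
  sorted[4] = d3c$3
sorted[1] = 3c$3d

Answer: 3c$3d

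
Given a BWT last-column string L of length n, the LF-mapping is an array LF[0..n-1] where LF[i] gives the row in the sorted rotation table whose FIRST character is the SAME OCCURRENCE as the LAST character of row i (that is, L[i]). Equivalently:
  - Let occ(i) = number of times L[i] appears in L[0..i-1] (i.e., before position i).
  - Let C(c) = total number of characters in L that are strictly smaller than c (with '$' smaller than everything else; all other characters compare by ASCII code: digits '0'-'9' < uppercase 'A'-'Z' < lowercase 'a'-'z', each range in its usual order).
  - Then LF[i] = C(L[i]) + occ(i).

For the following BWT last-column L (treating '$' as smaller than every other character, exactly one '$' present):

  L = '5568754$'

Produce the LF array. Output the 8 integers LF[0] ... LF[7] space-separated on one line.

Answer: 2 3 5 7 6 4 1 0

Derivation:
Char counts: '$':1, '4':1, '5':3, '6':1, '7':1, '8':1
C (first-col start): C('$')=0, C('4')=1, C('5')=2, C('6')=5, C('7')=6, C('8')=7
L[0]='5': occ=0, LF[0]=C('5')+0=2+0=2
L[1]='5': occ=1, LF[1]=C('5')+1=2+1=3
L[2]='6': occ=0, LF[2]=C('6')+0=5+0=5
L[3]='8': occ=0, LF[3]=C('8')+0=7+0=7
L[4]='7': occ=0, LF[4]=C('7')+0=6+0=6
L[5]='5': occ=2, LF[5]=C('5')+2=2+2=4
L[6]='4': occ=0, LF[6]=C('4')+0=1+0=1
L[7]='$': occ=0, LF[7]=C('$')+0=0+0=0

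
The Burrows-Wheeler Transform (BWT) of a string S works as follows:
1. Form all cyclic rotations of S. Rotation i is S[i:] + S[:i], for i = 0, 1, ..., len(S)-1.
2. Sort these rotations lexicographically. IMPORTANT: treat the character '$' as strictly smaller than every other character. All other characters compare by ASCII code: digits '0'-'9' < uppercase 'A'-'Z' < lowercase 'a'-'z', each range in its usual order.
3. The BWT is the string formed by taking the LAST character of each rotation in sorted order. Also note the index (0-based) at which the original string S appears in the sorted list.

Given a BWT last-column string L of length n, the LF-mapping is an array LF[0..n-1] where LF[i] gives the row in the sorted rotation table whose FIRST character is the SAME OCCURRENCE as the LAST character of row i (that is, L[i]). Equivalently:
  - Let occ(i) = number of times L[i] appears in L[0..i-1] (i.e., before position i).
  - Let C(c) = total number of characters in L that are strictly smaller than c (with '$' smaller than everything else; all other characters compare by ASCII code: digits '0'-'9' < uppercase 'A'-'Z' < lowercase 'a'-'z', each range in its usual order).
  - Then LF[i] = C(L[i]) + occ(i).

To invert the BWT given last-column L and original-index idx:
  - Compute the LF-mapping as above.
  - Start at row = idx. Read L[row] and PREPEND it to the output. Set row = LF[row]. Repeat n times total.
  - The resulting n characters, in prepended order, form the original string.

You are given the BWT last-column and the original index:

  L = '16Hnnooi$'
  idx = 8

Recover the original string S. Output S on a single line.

Answer: onionH61$

Derivation:
LF mapping: 1 2 3 5 6 7 8 4 0
Walk LF starting at row 8, prepending L[row]:
  step 1: row=8, L[8]='$', prepend. Next row=LF[8]=0
  step 2: row=0, L[0]='1', prepend. Next row=LF[0]=1
  step 3: row=1, L[1]='6', prepend. Next row=LF[1]=2
  step 4: row=2, L[2]='H', prepend. Next row=LF[2]=3
  step 5: row=3, L[3]='n', prepend. Next row=LF[3]=5
  step 6: row=5, L[5]='o', prepend. Next row=LF[5]=7
  step 7: row=7, L[7]='i', prepend. Next row=LF[7]=4
  step 8: row=4, L[4]='n', prepend. Next row=LF[4]=6
  step 9: row=6, L[6]='o', prepend. Next row=LF[6]=8
Reversed output: onionH61$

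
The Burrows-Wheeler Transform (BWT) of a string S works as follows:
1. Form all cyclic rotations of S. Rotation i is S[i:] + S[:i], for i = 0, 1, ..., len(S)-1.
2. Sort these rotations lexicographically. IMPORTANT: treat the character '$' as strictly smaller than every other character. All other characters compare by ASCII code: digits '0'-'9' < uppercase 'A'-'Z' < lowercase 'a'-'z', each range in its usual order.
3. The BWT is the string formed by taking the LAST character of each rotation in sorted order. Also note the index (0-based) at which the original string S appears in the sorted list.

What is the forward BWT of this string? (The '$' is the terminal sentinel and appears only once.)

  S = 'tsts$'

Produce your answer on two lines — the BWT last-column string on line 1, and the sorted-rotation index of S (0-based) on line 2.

All 5 rotations (rotation i = S[i:]+S[:i]):
  rot[0] = tsts$
  rot[1] = sts$t
  rot[2] = ts$ts
  rot[3] = s$tst
  rot[4] = $tsts
Sorted (with $ < everything):
  sorted[0] = $tsts  (last char: 's')
  sorted[1] = s$tst  (last char: 't')
  sorted[2] = sts$t  (last char: 't')
  sorted[3] = ts$ts  (last char: 's')
  sorted[4] = tsts$  (last char: '$')
Last column: stts$
Original string S is at sorted index 4

Answer: stts$
4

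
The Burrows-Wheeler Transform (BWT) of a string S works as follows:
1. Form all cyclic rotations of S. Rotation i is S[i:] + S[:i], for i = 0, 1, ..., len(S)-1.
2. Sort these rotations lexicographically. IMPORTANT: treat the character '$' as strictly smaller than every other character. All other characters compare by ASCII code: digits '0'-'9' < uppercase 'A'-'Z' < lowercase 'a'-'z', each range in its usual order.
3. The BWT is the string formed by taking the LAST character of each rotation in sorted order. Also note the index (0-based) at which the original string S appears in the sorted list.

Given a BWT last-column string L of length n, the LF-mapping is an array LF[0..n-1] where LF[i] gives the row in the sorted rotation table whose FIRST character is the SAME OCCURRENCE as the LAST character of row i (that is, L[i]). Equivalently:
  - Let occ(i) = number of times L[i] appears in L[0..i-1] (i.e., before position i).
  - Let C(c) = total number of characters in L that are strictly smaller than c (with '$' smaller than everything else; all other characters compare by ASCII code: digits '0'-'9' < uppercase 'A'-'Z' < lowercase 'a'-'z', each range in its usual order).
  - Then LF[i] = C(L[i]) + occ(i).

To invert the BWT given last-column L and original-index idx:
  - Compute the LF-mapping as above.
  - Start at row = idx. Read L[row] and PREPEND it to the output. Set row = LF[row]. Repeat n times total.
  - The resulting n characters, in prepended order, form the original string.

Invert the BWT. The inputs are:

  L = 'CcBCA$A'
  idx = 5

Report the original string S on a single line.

Answer: CBAcAC$

Derivation:
LF mapping: 4 6 3 5 1 0 2
Walk LF starting at row 5, prepending L[row]:
  step 1: row=5, L[5]='$', prepend. Next row=LF[5]=0
  step 2: row=0, L[0]='C', prepend. Next row=LF[0]=4
  step 3: row=4, L[4]='A', prepend. Next row=LF[4]=1
  step 4: row=1, L[1]='c', prepend. Next row=LF[1]=6
  step 5: row=6, L[6]='A', prepend. Next row=LF[6]=2
  step 6: row=2, L[2]='B', prepend. Next row=LF[2]=3
  step 7: row=3, L[3]='C', prepend. Next row=LF[3]=5
Reversed output: CBAcAC$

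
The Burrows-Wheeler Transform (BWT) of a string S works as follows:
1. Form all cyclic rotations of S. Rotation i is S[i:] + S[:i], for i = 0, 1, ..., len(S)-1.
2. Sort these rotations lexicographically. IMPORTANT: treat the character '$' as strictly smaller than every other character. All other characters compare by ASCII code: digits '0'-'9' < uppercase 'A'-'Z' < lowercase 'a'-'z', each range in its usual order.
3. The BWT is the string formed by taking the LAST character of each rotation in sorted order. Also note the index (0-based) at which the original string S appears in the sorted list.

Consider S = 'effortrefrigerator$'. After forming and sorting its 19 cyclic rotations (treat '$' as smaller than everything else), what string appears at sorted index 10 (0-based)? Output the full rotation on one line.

Answer: or$effortrefrigerat

Derivation:
All 19 rotations (rotation i = S[i:]+S[:i]):
  rot[0] = effortrefrigerator$
  rot[1] = ffortrefrigerator$e
  rot[2] = fortrefrigerator$ef
  rot[3] = ortrefrigerator$eff
  rot[4] = rtrefrigerator$effo
  rot[5] = trefrigerator$effor
  rot[6] = refrigerator$effort
  rot[7] = efrigerator$effortr
  rot[8] = frigerator$effortre
  rot[9] = rigerator$effortref
  rot[10] = igerator$effortrefr
  rot[11] = gerator$effortrefri
  rot[12] = erator$effortrefrig
  rot[13] = rator$effortrefrige
  rot[14] = ator$effortrefriger
  rot[15] = tor$effortrefrigera
  rot[16] = or$effortrefrigerat
  rot[17] = r$effortrefrigerato
  rot[18] = $effortrefrigerator
Sorted (with $ < everything):
  sorted[0] = $effortrefrigerator
  sorted[1] = ator$effortrefriger
  sorted[2] = effortrefrigerator$
  sorted[3] = efrigerator$effortr
  sorted[4] = erator$effortrefrig
  sorted[5] = ffortrefrigerator$e
  sorted[6] = fortrefrigerator$ef
  sorted[7] = frigerator$effortre
  sorted[8] = gerator$effortrefri
  sorted[9] = igerator$effortrefr
  sorted[10] = or$effortrefrigerat
  sorted[11] = ortrefrigerator$eff
  sorted[12] = r$effortrefrigerato
  sorted[13] = rator$effortrefrige
  sorted[14] = refrigerator$effort
  sorted[15] = rigerator$effortref
  sorted[16] = rtrefrigerator$effo
  sorted[17] = tor$effortrefrigera
  sorted[18] = trefrigerator$effor
sorted[10] = or$effortrefrigerat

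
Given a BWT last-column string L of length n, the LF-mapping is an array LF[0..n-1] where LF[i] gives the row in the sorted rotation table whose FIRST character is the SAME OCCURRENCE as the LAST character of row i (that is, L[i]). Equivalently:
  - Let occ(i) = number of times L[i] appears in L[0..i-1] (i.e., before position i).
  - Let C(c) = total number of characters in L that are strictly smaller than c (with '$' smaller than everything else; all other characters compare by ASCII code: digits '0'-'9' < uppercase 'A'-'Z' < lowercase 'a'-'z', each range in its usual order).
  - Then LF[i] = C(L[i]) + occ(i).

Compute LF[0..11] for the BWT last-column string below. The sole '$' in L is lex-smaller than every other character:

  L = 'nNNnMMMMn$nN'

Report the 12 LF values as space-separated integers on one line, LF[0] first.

Char counts: '$':1, 'M':4, 'N':3, 'n':4
C (first-col start): C('$')=0, C('M')=1, C('N')=5, C('n')=8
L[0]='n': occ=0, LF[0]=C('n')+0=8+0=8
L[1]='N': occ=0, LF[1]=C('N')+0=5+0=5
L[2]='N': occ=1, LF[2]=C('N')+1=5+1=6
L[3]='n': occ=1, LF[3]=C('n')+1=8+1=9
L[4]='M': occ=0, LF[4]=C('M')+0=1+0=1
L[5]='M': occ=1, LF[5]=C('M')+1=1+1=2
L[6]='M': occ=2, LF[6]=C('M')+2=1+2=3
L[7]='M': occ=3, LF[7]=C('M')+3=1+3=4
L[8]='n': occ=2, LF[8]=C('n')+2=8+2=10
L[9]='$': occ=0, LF[9]=C('$')+0=0+0=0
L[10]='n': occ=3, LF[10]=C('n')+3=8+3=11
L[11]='N': occ=2, LF[11]=C('N')+2=5+2=7

Answer: 8 5 6 9 1 2 3 4 10 0 11 7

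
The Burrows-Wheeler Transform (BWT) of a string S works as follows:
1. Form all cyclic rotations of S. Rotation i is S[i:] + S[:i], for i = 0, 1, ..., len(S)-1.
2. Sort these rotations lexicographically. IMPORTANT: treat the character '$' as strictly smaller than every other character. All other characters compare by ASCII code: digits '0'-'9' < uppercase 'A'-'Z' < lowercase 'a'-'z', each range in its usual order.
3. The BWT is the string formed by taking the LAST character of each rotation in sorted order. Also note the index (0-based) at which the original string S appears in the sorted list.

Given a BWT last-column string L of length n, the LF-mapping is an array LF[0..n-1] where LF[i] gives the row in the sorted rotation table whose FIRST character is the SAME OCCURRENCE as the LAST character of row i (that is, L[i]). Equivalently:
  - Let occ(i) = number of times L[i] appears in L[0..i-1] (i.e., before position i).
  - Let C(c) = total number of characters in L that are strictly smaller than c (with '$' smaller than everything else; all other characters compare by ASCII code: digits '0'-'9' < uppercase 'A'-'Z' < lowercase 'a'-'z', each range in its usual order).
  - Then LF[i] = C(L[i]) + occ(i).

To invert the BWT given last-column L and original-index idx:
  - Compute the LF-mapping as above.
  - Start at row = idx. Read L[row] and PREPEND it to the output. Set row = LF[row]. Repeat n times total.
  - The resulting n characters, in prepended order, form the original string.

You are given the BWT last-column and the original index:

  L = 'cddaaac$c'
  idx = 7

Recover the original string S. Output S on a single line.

Answer: daaccdac$

Derivation:
LF mapping: 4 7 8 1 2 3 5 0 6
Walk LF starting at row 7, prepending L[row]:
  step 1: row=7, L[7]='$', prepend. Next row=LF[7]=0
  step 2: row=0, L[0]='c', prepend. Next row=LF[0]=4
  step 3: row=4, L[4]='a', prepend. Next row=LF[4]=2
  step 4: row=2, L[2]='d', prepend. Next row=LF[2]=8
  step 5: row=8, L[8]='c', prepend. Next row=LF[8]=6
  step 6: row=6, L[6]='c', prepend. Next row=LF[6]=5
  step 7: row=5, L[5]='a', prepend. Next row=LF[5]=3
  step 8: row=3, L[3]='a', prepend. Next row=LF[3]=1
  step 9: row=1, L[1]='d', prepend. Next row=LF[1]=7
Reversed output: daaccdac$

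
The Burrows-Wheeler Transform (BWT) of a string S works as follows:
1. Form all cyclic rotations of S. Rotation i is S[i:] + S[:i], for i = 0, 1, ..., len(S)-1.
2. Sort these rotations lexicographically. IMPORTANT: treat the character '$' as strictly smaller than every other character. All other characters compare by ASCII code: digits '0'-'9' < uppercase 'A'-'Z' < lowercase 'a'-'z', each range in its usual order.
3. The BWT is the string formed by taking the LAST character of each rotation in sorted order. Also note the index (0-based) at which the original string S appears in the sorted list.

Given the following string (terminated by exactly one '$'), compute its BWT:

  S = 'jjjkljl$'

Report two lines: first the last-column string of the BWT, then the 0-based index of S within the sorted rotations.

Answer: l$jjljjk
1

Derivation:
All 8 rotations (rotation i = S[i:]+S[:i]):
  rot[0] = jjjkljl$
  rot[1] = jjkljl$j
  rot[2] = jkljl$jj
  rot[3] = kljl$jjj
  rot[4] = ljl$jjjk
  rot[5] = jl$jjjkl
  rot[6] = l$jjjklj
  rot[7] = $jjjkljl
Sorted (with $ < everything):
  sorted[0] = $jjjkljl  (last char: 'l')
  sorted[1] = jjjkljl$  (last char: '$')
  sorted[2] = jjkljl$j  (last char: 'j')
  sorted[3] = jkljl$jj  (last char: 'j')
  sorted[4] = jl$jjjkl  (last char: 'l')
  sorted[5] = kljl$jjj  (last char: 'j')
  sorted[6] = l$jjjklj  (last char: 'j')
  sorted[7] = ljl$jjjk  (last char: 'k')
Last column: l$jjljjk
Original string S is at sorted index 1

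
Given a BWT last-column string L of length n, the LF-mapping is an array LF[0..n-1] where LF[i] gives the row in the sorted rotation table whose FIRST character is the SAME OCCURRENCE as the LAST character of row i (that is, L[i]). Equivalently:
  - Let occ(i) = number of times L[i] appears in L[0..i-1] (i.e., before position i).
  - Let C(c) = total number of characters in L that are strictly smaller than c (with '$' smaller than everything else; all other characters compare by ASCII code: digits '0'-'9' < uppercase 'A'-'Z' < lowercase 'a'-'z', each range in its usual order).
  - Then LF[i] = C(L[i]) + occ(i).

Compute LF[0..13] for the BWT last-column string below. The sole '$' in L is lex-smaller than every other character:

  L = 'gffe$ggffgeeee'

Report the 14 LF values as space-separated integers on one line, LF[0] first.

Answer: 10 6 7 1 0 11 12 8 9 13 2 3 4 5

Derivation:
Char counts: '$':1, 'e':5, 'f':4, 'g':4
C (first-col start): C('$')=0, C('e')=1, C('f')=6, C('g')=10
L[0]='g': occ=0, LF[0]=C('g')+0=10+0=10
L[1]='f': occ=0, LF[1]=C('f')+0=6+0=6
L[2]='f': occ=1, LF[2]=C('f')+1=6+1=7
L[3]='e': occ=0, LF[3]=C('e')+0=1+0=1
L[4]='$': occ=0, LF[4]=C('$')+0=0+0=0
L[5]='g': occ=1, LF[5]=C('g')+1=10+1=11
L[6]='g': occ=2, LF[6]=C('g')+2=10+2=12
L[7]='f': occ=2, LF[7]=C('f')+2=6+2=8
L[8]='f': occ=3, LF[8]=C('f')+3=6+3=9
L[9]='g': occ=3, LF[9]=C('g')+3=10+3=13
L[10]='e': occ=1, LF[10]=C('e')+1=1+1=2
L[11]='e': occ=2, LF[11]=C('e')+2=1+2=3
L[12]='e': occ=3, LF[12]=C('e')+3=1+3=4
L[13]='e': occ=4, LF[13]=C('e')+4=1+4=5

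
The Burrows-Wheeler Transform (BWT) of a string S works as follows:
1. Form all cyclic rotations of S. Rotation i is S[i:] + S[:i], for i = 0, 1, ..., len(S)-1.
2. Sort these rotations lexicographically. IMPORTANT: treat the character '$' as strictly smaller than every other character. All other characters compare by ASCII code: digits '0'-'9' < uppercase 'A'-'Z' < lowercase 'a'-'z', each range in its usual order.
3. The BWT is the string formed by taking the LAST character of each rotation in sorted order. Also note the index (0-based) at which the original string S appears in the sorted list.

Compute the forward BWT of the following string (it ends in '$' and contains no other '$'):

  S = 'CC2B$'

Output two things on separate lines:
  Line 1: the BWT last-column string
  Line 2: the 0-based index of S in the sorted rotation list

All 5 rotations (rotation i = S[i:]+S[:i]):
  rot[0] = CC2B$
  rot[1] = C2B$C
  rot[2] = 2B$CC
  rot[3] = B$CC2
  rot[4] = $CC2B
Sorted (with $ < everything):
  sorted[0] = $CC2B  (last char: 'B')
  sorted[1] = 2B$CC  (last char: 'C')
  sorted[2] = B$CC2  (last char: '2')
  sorted[3] = C2B$C  (last char: 'C')
  sorted[4] = CC2B$  (last char: '$')
Last column: BC2C$
Original string S is at sorted index 4

Answer: BC2C$
4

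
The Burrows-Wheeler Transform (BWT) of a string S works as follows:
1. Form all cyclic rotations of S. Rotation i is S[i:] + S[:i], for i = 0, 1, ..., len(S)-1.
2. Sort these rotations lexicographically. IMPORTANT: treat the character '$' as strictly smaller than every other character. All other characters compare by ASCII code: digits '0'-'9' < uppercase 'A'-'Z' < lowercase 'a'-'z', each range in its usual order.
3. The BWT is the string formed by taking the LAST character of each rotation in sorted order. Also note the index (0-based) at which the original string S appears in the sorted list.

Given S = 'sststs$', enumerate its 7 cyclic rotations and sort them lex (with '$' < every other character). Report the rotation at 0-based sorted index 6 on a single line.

Answer: tsts$ss

Derivation:
All 7 rotations (rotation i = S[i:]+S[:i]):
  rot[0] = sststs$
  rot[1] = ststs$s
  rot[2] = tsts$ss
  rot[3] = sts$sst
  rot[4] = ts$ssts
  rot[5] = s$sstst
  rot[6] = $sststs
Sorted (with $ < everything):
  sorted[0] = $sststs
  sorted[1] = s$sstst
  sorted[2] = sststs$
  sorted[3] = sts$sst
  sorted[4] = ststs$s
  sorted[5] = ts$ssts
  sorted[6] = tsts$ss
sorted[6] = tsts$ss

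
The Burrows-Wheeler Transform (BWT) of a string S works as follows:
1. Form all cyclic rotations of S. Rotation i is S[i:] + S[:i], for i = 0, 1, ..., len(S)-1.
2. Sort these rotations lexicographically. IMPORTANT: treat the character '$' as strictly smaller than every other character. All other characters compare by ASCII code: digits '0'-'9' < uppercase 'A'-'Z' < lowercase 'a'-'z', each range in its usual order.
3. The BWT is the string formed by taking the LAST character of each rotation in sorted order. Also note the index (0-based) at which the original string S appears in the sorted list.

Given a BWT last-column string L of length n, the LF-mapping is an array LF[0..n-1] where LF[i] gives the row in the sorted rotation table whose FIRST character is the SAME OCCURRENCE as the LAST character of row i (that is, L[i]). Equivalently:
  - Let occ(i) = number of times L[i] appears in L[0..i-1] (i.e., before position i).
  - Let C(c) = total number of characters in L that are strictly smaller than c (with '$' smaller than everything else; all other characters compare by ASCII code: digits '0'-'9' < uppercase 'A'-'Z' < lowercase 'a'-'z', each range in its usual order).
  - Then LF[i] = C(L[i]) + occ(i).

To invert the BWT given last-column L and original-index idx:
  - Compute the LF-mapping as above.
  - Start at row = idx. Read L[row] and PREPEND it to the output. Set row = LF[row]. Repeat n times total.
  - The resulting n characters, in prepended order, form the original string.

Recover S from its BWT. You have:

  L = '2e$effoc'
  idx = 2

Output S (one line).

Answer: coffee2$

Derivation:
LF mapping: 1 3 0 4 5 6 7 2
Walk LF starting at row 2, prepending L[row]:
  step 1: row=2, L[2]='$', prepend. Next row=LF[2]=0
  step 2: row=0, L[0]='2', prepend. Next row=LF[0]=1
  step 3: row=1, L[1]='e', prepend. Next row=LF[1]=3
  step 4: row=3, L[3]='e', prepend. Next row=LF[3]=4
  step 5: row=4, L[4]='f', prepend. Next row=LF[4]=5
  step 6: row=5, L[5]='f', prepend. Next row=LF[5]=6
  step 7: row=6, L[6]='o', prepend. Next row=LF[6]=7
  step 8: row=7, L[7]='c', prepend. Next row=LF[7]=2
Reversed output: coffee2$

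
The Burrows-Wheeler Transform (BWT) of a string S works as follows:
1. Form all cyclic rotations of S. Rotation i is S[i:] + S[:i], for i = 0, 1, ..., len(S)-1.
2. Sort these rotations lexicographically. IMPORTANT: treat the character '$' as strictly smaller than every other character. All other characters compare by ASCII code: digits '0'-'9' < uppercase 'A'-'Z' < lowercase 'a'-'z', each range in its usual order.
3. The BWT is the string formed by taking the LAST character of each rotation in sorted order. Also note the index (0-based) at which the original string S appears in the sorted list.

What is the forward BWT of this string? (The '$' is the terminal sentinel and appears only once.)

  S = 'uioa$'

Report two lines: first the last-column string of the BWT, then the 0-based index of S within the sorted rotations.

Answer: aoui$
4

Derivation:
All 5 rotations (rotation i = S[i:]+S[:i]):
  rot[0] = uioa$
  rot[1] = ioa$u
  rot[2] = oa$ui
  rot[3] = a$uio
  rot[4] = $uioa
Sorted (with $ < everything):
  sorted[0] = $uioa  (last char: 'a')
  sorted[1] = a$uio  (last char: 'o')
  sorted[2] = ioa$u  (last char: 'u')
  sorted[3] = oa$ui  (last char: 'i')
  sorted[4] = uioa$  (last char: '$')
Last column: aoui$
Original string S is at sorted index 4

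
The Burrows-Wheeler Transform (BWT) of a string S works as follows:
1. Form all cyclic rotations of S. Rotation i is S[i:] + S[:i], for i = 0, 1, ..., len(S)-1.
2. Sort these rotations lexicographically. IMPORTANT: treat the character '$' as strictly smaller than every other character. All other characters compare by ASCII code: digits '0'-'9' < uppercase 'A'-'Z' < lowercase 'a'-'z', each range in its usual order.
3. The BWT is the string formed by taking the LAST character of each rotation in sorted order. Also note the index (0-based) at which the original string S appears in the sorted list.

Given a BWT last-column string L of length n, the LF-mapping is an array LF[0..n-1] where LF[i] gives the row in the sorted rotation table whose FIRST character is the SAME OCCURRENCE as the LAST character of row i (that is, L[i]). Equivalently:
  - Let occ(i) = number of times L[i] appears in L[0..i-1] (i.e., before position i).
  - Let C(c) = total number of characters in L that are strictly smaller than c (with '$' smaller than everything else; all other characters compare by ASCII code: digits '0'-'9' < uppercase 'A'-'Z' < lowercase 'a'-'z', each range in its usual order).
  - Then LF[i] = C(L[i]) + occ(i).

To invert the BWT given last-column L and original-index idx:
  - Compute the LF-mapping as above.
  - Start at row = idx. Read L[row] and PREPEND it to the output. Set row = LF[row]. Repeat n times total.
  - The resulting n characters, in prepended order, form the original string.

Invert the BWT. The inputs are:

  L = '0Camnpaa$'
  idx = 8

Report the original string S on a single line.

LF mapping: 1 2 3 6 7 8 4 5 0
Walk LF starting at row 8, prepending L[row]:
  step 1: row=8, L[8]='$', prepend. Next row=LF[8]=0
  step 2: row=0, L[0]='0', prepend. Next row=LF[0]=1
  step 3: row=1, L[1]='C', prepend. Next row=LF[1]=2
  step 4: row=2, L[2]='a', prepend. Next row=LF[2]=3
  step 5: row=3, L[3]='m', prepend. Next row=LF[3]=6
  step 6: row=6, L[6]='a', prepend. Next row=LF[6]=4
  step 7: row=4, L[4]='n', prepend. Next row=LF[4]=7
  step 8: row=7, L[7]='a', prepend. Next row=LF[7]=5
  step 9: row=5, L[5]='p', prepend. Next row=LF[5]=8
Reversed output: panamaC0$

Answer: panamaC0$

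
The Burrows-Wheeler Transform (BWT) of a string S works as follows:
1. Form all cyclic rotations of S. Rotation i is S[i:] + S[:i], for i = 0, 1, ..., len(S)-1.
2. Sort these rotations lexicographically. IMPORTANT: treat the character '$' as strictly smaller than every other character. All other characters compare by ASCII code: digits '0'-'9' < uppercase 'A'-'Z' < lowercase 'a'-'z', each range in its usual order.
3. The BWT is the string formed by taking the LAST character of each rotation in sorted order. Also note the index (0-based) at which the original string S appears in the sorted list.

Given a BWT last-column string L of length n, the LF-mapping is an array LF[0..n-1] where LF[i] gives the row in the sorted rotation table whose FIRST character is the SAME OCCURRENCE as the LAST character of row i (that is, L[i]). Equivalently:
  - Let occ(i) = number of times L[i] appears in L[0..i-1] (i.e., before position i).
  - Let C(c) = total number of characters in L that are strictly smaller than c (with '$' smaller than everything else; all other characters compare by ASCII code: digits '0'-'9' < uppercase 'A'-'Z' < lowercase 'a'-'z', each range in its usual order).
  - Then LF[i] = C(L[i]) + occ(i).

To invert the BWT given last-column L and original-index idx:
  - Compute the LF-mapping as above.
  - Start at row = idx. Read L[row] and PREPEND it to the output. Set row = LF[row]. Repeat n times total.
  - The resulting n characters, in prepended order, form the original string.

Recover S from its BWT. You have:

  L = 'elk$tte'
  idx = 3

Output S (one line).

Answer: kettle$

Derivation:
LF mapping: 1 4 3 0 5 6 2
Walk LF starting at row 3, prepending L[row]:
  step 1: row=3, L[3]='$', prepend. Next row=LF[3]=0
  step 2: row=0, L[0]='e', prepend. Next row=LF[0]=1
  step 3: row=1, L[1]='l', prepend. Next row=LF[1]=4
  step 4: row=4, L[4]='t', prepend. Next row=LF[4]=5
  step 5: row=5, L[5]='t', prepend. Next row=LF[5]=6
  step 6: row=6, L[6]='e', prepend. Next row=LF[6]=2
  step 7: row=2, L[2]='k', prepend. Next row=LF[2]=3
Reversed output: kettle$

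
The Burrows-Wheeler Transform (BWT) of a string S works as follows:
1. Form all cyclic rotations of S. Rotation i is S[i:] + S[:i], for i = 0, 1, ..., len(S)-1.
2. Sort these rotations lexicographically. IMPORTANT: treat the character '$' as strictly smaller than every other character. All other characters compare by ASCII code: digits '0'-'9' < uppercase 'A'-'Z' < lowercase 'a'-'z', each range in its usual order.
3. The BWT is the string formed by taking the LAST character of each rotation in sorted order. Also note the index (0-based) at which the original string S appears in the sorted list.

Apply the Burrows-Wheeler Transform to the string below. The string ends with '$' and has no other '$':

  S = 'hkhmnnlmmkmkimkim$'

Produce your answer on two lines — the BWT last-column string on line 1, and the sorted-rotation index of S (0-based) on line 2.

All 18 rotations (rotation i = S[i:]+S[:i]):
  rot[0] = hkhmnnlmmkmkimkim$
  rot[1] = khmnnlmmkmkimkim$h
  rot[2] = hmnnlmmkmkimkim$hk
  rot[3] = mnnlmmkmkimkim$hkh
  rot[4] = nnlmmkmkimkim$hkhm
  rot[5] = nlmmkmkimkim$hkhmn
  rot[6] = lmmkmkimkim$hkhmnn
  rot[7] = mmkmkimkim$hkhmnnl
  rot[8] = mkmkimkim$hkhmnnlm
  rot[9] = kmkimkim$hkhmnnlmm
  rot[10] = mkimkim$hkhmnnlmmk
  rot[11] = kimkim$hkhmnnlmmkm
  rot[12] = imkim$hkhmnnlmmkmk
  rot[13] = mkim$hkhmnnlmmkmki
  rot[14] = kim$hkhmnnlmmkmkim
  rot[15] = im$hkhmnnlmmkmkimk
  rot[16] = m$hkhmnnlmmkmkimki
  rot[17] = $hkhmnnlmmkmkimkim
Sorted (with $ < everything):
  sorted[0] = $hkhmnnlmmkmkimkim  (last char: 'm')
  sorted[1] = hkhmnnlmmkmkimkim$  (last char: '$')
  sorted[2] = hmnnlmmkmkimkim$hk  (last char: 'k')
  sorted[3] = im$hkhmnnlmmkmkimk  (last char: 'k')
  sorted[4] = imkim$hkhmnnlmmkmk  (last char: 'k')
  sorted[5] = khmnnlmmkmkimkim$h  (last char: 'h')
  sorted[6] = kim$hkhmnnlmmkmkim  (last char: 'm')
  sorted[7] = kimkim$hkhmnnlmmkm  (last char: 'm')
  sorted[8] = kmkimkim$hkhmnnlmm  (last char: 'm')
  sorted[9] = lmmkmkimkim$hkhmnn  (last char: 'n')
  sorted[10] = m$hkhmnnlmmkmkimki  (last char: 'i')
  sorted[11] = mkim$hkhmnnlmmkmki  (last char: 'i')
  sorted[12] = mkimkim$hkhmnnlmmk  (last char: 'k')
  sorted[13] = mkmkimkim$hkhmnnlm  (last char: 'm')
  sorted[14] = mmkmkimkim$hkhmnnl  (last char: 'l')
  sorted[15] = mnnlmmkmkimkim$hkh  (last char: 'h')
  sorted[16] = nlmmkmkimkim$hkhmn  (last char: 'n')
  sorted[17] = nnlmmkmkimkim$hkhm  (last char: 'm')
Last column: m$kkkhmmmniikmlhnm
Original string S is at sorted index 1

Answer: m$kkkhmmmniikmlhnm
1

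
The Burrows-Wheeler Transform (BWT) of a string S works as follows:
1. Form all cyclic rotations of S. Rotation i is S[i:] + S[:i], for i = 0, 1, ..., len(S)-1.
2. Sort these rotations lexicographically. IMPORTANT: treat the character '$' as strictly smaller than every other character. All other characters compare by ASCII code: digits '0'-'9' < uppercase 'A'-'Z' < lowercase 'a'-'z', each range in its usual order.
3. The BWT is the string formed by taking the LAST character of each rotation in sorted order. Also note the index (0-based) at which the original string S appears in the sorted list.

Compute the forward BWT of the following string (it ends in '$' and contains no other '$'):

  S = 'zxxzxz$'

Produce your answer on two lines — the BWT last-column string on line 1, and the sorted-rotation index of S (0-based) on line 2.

Answer: zzzxx$x
5

Derivation:
All 7 rotations (rotation i = S[i:]+S[:i]):
  rot[0] = zxxzxz$
  rot[1] = xxzxz$z
  rot[2] = xzxz$zx
  rot[3] = zxz$zxx
  rot[4] = xz$zxxz
  rot[5] = z$zxxzx
  rot[6] = $zxxzxz
Sorted (with $ < everything):
  sorted[0] = $zxxzxz  (last char: 'z')
  sorted[1] = xxzxz$z  (last char: 'z')
  sorted[2] = xz$zxxz  (last char: 'z')
  sorted[3] = xzxz$zx  (last char: 'x')
  sorted[4] = z$zxxzx  (last char: 'x')
  sorted[5] = zxxzxz$  (last char: '$')
  sorted[6] = zxz$zxx  (last char: 'x')
Last column: zzzxx$x
Original string S is at sorted index 5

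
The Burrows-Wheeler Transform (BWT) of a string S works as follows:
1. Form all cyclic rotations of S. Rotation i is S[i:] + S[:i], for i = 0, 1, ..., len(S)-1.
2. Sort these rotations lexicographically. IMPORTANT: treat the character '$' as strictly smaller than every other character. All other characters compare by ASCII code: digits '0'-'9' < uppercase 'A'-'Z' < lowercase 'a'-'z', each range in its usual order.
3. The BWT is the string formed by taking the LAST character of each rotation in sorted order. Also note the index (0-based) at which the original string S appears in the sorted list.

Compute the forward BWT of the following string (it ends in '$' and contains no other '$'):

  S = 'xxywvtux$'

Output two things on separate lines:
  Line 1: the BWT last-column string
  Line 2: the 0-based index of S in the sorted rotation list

Answer: xvtwyu$xx
6

Derivation:
All 9 rotations (rotation i = S[i:]+S[:i]):
  rot[0] = xxywvtux$
  rot[1] = xywvtux$x
  rot[2] = ywvtux$xx
  rot[3] = wvtux$xxy
  rot[4] = vtux$xxyw
  rot[5] = tux$xxywv
  rot[6] = ux$xxywvt
  rot[7] = x$xxywvtu
  rot[8] = $xxywvtux
Sorted (with $ < everything):
  sorted[0] = $xxywvtux  (last char: 'x')
  sorted[1] = tux$xxywv  (last char: 'v')
  sorted[2] = ux$xxywvt  (last char: 't')
  sorted[3] = vtux$xxyw  (last char: 'w')
  sorted[4] = wvtux$xxy  (last char: 'y')
  sorted[5] = x$xxywvtu  (last char: 'u')
  sorted[6] = xxywvtux$  (last char: '$')
  sorted[7] = xywvtux$x  (last char: 'x')
  sorted[8] = ywvtux$xx  (last char: 'x')
Last column: xvtwyu$xx
Original string S is at sorted index 6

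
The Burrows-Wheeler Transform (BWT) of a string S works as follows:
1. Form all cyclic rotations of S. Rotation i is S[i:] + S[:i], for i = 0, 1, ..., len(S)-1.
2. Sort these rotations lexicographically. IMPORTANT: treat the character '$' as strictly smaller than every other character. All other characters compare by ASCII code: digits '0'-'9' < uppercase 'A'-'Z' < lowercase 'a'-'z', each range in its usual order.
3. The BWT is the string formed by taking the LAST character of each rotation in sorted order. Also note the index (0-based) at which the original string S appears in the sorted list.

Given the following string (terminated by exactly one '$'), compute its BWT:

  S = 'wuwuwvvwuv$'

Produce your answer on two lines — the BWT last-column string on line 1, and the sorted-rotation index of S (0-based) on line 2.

All 11 rotations (rotation i = S[i:]+S[:i]):
  rot[0] = wuwuwvvwuv$
  rot[1] = uwuwvvwuv$w
  rot[2] = wuwvvwuv$wu
  rot[3] = uwvvwuv$wuw
  rot[4] = wvvwuv$wuwu
  rot[5] = vvwuv$wuwuw
  rot[6] = vwuv$wuwuwv
  rot[7] = wuv$wuwuwvv
  rot[8] = uv$wuwuwvvw
  rot[9] = v$wuwuwvvwu
  rot[10] = $wuwuwvvwuv
Sorted (with $ < everything):
  sorted[0] = $wuwuwvvwuv  (last char: 'v')
  sorted[1] = uv$wuwuwvvw  (last char: 'w')
  sorted[2] = uwuwvvwuv$w  (last char: 'w')
  sorted[3] = uwvvwuv$wuw  (last char: 'w')
  sorted[4] = v$wuwuwvvwu  (last char: 'u')
  sorted[5] = vvwuv$wuwuw  (last char: 'w')
  sorted[6] = vwuv$wuwuwv  (last char: 'v')
  sorted[7] = wuv$wuwuwvv  (last char: 'v')
  sorted[8] = wuwuwvvwuv$  (last char: '$')
  sorted[9] = wuwvvwuv$wu  (last char: 'u')
  sorted[10] = wvvwuv$wuwu  (last char: 'u')
Last column: vwwwuwvv$uu
Original string S is at sorted index 8

Answer: vwwwuwvv$uu
8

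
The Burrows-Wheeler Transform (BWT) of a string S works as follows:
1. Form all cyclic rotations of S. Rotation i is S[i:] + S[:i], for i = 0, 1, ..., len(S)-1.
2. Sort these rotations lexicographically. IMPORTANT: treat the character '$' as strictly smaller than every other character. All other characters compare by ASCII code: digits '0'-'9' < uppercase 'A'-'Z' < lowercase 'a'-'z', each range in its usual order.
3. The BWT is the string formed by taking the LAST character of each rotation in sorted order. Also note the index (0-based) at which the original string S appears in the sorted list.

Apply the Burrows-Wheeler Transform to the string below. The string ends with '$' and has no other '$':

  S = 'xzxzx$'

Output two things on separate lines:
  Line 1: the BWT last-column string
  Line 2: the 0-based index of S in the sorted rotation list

All 6 rotations (rotation i = S[i:]+S[:i]):
  rot[0] = xzxzx$
  rot[1] = zxzx$x
  rot[2] = xzx$xz
  rot[3] = zx$xzx
  rot[4] = x$xzxz
  rot[5] = $xzxzx
Sorted (with $ < everything):
  sorted[0] = $xzxzx  (last char: 'x')
  sorted[1] = x$xzxz  (last char: 'z')
  sorted[2] = xzx$xz  (last char: 'z')
  sorted[3] = xzxzx$  (last char: '$')
  sorted[4] = zx$xzx  (last char: 'x')
  sorted[5] = zxzx$x  (last char: 'x')
Last column: xzz$xx
Original string S is at sorted index 3

Answer: xzz$xx
3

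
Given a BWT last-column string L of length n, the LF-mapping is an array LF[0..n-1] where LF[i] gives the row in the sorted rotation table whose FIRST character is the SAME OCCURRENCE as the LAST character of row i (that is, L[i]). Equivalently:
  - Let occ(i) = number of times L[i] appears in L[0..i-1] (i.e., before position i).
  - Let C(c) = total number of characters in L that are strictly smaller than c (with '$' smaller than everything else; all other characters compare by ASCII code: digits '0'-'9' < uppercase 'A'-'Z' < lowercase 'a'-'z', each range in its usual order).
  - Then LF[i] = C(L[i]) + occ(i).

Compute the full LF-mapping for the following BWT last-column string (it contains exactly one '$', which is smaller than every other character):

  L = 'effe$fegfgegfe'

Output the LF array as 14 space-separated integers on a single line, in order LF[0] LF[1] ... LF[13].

Char counts: '$':1, 'e':5, 'f':5, 'g':3
C (first-col start): C('$')=0, C('e')=1, C('f')=6, C('g')=11
L[0]='e': occ=0, LF[0]=C('e')+0=1+0=1
L[1]='f': occ=0, LF[1]=C('f')+0=6+0=6
L[2]='f': occ=1, LF[2]=C('f')+1=6+1=7
L[3]='e': occ=1, LF[3]=C('e')+1=1+1=2
L[4]='$': occ=0, LF[4]=C('$')+0=0+0=0
L[5]='f': occ=2, LF[5]=C('f')+2=6+2=8
L[6]='e': occ=2, LF[6]=C('e')+2=1+2=3
L[7]='g': occ=0, LF[7]=C('g')+0=11+0=11
L[8]='f': occ=3, LF[8]=C('f')+3=6+3=9
L[9]='g': occ=1, LF[9]=C('g')+1=11+1=12
L[10]='e': occ=3, LF[10]=C('e')+3=1+3=4
L[11]='g': occ=2, LF[11]=C('g')+2=11+2=13
L[12]='f': occ=4, LF[12]=C('f')+4=6+4=10
L[13]='e': occ=4, LF[13]=C('e')+4=1+4=5

Answer: 1 6 7 2 0 8 3 11 9 12 4 13 10 5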